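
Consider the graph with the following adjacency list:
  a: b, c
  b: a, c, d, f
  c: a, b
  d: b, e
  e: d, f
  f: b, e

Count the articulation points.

1

Removing b increases the component count from 1 to 2, so b is a cut vertex.
By contrast removing d leaves 1 component; it is not a cut vertex. No other vertex is a cut vertex either.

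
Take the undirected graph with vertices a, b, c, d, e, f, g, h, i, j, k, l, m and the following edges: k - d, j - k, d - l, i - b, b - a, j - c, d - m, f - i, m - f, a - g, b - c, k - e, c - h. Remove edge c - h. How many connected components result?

Before removal there is 1 component.
c - h is a bridge — removing it separates c's side from h's side.
After removal: 2 components.

2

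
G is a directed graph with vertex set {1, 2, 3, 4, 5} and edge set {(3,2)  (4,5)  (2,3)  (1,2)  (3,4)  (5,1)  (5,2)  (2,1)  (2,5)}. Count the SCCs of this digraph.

{1, 2, 3, 4, 5} are all mutually reachable — one SCC of size 5.
That gives 1 strongly connected component.

1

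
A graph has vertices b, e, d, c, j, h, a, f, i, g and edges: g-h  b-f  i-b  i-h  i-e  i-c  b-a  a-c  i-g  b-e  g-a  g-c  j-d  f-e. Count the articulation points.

Removing d, for instance, still leaves 2 components. No single vertex removal increases the component count — the graph has no articulation points.

0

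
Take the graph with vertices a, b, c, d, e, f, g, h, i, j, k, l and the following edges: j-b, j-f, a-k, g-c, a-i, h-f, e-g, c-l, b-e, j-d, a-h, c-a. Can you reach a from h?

Yes

From h we can reach a, b, c, d, e, f, g, h, i, j, k, l, which includes a.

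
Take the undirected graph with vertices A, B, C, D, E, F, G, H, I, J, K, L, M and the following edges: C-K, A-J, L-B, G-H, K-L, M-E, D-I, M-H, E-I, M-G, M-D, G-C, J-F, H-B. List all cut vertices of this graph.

Removing J increases the component count from 2 to 3, so J is a cut vertex.
Removing M increases the component count from 2 to 3, so M is a cut vertex.
By contrast removing F leaves 2 components; it is not a cut vertex. No other vertex is a cut vertex either.

J, M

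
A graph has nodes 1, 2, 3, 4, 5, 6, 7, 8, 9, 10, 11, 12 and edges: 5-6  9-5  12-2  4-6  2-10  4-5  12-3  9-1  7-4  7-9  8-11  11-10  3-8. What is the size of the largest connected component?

Starting from 1 we can reach 1, 4, 5, 6, 7, 9. That is one component of size 6.
Starting from 2 we can reach 2, 3, 8, 10, 11, 12. That is one component of size 6.
The largest has 6 vertices.

6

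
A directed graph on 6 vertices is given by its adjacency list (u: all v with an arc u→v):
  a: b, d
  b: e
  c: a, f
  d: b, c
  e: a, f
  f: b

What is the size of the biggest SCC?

{a, b, c, d, e, f} are all mutually reachable — one SCC of size 6.
The largest has 6 vertices.

6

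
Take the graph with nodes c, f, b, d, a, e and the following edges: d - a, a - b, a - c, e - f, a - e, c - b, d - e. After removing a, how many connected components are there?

With a gone, the remaining components are: {b, c}; {d, e, f}.
That is 2 components.

2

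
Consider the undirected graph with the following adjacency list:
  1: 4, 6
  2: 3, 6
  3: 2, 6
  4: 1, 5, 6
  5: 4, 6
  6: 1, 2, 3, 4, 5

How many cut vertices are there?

1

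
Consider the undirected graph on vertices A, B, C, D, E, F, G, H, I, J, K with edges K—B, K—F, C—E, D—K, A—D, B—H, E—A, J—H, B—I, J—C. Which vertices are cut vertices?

Removing B increases the component count from 2 to 3, so B is a cut vertex.
Removing K increases the component count from 2 to 3, so K is a cut vertex.
By contrast removing J leaves 2 components; it is not a cut vertex. No other vertex is a cut vertex either.

B, K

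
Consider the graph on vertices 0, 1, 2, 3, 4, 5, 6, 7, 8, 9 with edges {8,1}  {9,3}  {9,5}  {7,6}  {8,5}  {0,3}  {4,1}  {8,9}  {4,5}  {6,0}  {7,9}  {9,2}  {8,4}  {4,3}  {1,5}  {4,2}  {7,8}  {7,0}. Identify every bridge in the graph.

The edges on the cycle 7-6-0-7 are not bridges since each lies on that cycle.
Every edge lies on some cycle, so there are no bridges.

none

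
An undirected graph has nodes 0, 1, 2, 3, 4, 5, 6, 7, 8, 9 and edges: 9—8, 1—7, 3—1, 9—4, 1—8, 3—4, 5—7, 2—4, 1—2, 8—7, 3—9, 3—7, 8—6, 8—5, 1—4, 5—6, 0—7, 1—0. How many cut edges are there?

The edges on the cycle 8-5-6-8 are not bridges since each lies on that cycle.
Every edge lies on some cycle, so there are no bridges.

0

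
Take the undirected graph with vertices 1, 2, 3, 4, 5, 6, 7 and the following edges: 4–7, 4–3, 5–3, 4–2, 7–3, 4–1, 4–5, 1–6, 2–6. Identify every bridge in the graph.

none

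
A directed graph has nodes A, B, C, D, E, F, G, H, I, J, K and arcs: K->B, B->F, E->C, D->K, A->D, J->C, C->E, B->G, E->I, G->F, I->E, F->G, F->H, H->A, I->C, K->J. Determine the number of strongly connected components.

{A, B, D, F, G, H, K} are all mutually reachable — one SCC of size 7.
{C, E, I} are all mutually reachable — one SCC of size 3.
{J} is an SCC by itself.
That gives 3 strongly connected components.

3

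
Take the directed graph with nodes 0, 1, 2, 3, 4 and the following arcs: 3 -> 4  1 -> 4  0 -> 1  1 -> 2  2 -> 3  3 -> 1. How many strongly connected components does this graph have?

{1, 2, 3} are all mutually reachable — one SCC of size 3.
{0} is an SCC by itself.
{4} is an SCC by itself.
That gives 3 strongly connected components.

3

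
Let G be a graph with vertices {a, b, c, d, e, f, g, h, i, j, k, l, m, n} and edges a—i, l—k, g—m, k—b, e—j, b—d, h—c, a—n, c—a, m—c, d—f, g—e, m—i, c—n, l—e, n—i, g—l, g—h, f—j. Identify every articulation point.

g

Removing g increases the component count from 1 to 2, so g is a cut vertex.
By contrast removing h leaves 1 component; it is not a cut vertex. No other vertex is a cut vertex either.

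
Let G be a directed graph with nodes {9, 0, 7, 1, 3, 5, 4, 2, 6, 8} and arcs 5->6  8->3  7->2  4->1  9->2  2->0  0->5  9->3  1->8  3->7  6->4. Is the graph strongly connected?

There is no directed path from 5 to 9, so the graph is not strongly connected.

No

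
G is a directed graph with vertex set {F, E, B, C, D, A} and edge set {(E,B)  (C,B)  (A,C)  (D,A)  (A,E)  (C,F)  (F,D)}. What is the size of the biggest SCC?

4

{A, C, D, F} are all mutually reachable — one SCC of size 4.
{E} is an SCC by itself.
{B} is an SCC by itself.
The largest has 4 vertices.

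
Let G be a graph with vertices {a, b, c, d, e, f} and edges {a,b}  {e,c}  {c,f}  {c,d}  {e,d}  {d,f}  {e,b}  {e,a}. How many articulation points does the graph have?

1

Removing e increases the component count from 1 to 2, so e is a cut vertex.
By contrast removing b leaves 1 component; it is not a cut vertex. No other vertex is a cut vertex either.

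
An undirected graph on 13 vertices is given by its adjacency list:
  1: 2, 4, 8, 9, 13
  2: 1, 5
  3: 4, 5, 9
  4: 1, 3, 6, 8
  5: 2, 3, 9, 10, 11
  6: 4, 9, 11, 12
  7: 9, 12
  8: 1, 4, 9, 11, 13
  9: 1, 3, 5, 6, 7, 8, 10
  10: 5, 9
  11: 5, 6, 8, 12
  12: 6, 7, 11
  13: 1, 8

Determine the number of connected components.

1

Starting from 1 we can reach 1, 2, 3, 4, 5, 6, 7, 8, 9, 10, 11, 12, 13. That is one component of size 13.
Total: 1 component.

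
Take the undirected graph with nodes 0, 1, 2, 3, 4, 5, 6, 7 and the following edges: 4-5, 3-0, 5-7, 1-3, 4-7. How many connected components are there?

4

2 is isolated — a component by itself.
6 is isolated — a component by itself.
Starting from 4 we can reach 4, 5, 7. That is one component of size 3.
Starting from 0 we can reach 0, 1, 3. That is one component of size 3.
Total: 4 components.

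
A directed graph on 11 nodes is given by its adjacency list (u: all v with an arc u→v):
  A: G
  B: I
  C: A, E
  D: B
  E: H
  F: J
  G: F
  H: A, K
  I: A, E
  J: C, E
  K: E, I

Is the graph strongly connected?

No

There is no directed path from G to D, so the graph is not strongly connected.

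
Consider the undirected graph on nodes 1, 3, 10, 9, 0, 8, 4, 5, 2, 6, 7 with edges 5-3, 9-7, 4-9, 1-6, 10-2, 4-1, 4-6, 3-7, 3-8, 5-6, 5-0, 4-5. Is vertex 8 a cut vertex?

No

Deleting 8 leaves 2 components (was 2), so 8 is not a cut vertex.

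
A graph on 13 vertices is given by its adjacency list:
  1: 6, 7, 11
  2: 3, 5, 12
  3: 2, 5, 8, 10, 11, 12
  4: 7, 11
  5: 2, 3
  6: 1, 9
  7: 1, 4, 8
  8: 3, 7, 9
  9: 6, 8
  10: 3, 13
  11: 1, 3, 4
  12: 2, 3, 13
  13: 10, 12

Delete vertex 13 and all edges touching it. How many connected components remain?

1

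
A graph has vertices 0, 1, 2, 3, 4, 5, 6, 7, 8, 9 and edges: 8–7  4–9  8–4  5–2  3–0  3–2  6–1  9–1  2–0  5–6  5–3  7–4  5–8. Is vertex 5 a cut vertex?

Yes

Deleting 5 raises the number of components from 1 to 2, so 5 is a cut vertex.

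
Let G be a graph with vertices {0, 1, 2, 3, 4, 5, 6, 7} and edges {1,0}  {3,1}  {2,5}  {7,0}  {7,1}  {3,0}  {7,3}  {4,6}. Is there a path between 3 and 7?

Yes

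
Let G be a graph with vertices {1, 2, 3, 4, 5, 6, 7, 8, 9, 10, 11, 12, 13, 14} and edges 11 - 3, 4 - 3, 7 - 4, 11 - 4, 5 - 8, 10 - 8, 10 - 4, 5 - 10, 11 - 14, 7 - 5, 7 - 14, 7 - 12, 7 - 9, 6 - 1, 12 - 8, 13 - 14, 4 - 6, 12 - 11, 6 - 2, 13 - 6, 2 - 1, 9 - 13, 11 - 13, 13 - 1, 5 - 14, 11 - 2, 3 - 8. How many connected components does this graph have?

1

Starting from 1 we can reach 1, 2, 3, 4, 5, 6, 7, 8, 9, 10, 11, 12, 13, 14. That is one component of size 14.
Total: 1 component.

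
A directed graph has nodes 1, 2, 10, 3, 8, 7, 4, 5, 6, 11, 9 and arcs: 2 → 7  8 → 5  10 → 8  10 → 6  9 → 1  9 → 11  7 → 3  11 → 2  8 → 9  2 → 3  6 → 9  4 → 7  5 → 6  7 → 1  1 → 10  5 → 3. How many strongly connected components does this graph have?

{1, 2, 5, 6, 7, 8, 9, 10, 11} are all mutually reachable — one SCC of size 9.
{3} is an SCC by itself.
{4} is an SCC by itself.
That gives 3 strongly connected components.

3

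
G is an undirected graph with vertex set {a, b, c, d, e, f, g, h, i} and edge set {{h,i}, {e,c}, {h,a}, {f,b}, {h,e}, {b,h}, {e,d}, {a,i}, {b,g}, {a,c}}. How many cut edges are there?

The edges on the cycle h-e-c-a-h are not bridges since each lies on that cycle.
But removing f—b disconnects f from b; removing b—h disconnects b from h; removing g—b disconnects g from b; removing e—d disconnects e from d — these are bridges.
That makes 4 bridges.

4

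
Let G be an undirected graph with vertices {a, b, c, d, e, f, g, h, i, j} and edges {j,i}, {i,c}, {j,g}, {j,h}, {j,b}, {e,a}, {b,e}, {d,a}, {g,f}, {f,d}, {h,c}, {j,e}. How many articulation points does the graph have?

1

Removing j increases the component count from 1 to 2, so j is a cut vertex.
By contrast removing f leaves 1 component; it is not a cut vertex. No other vertex is a cut vertex either.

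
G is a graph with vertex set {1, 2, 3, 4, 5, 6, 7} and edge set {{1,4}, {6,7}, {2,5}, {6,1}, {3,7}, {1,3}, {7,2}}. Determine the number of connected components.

Starting from 1 we can reach 1, 2, 3, 4, 5, 6, 7. That is one component of size 7.
Total: 1 component.

1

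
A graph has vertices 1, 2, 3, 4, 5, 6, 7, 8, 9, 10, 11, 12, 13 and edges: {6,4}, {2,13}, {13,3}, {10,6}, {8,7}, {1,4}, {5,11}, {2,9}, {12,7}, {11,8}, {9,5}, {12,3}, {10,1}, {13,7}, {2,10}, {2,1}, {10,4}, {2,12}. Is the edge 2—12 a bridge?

No

After removing 2—12, the path 2-13-7-12 still connects them, so the edge is not a bridge.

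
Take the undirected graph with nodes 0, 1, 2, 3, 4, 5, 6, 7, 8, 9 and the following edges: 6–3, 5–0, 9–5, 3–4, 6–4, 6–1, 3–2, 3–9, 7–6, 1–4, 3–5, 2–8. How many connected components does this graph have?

1

Starting from 0 we can reach 0, 1, 2, 3, 4, 5, 6, 7, 8, 9. That is one component of size 10.
Total: 1 component.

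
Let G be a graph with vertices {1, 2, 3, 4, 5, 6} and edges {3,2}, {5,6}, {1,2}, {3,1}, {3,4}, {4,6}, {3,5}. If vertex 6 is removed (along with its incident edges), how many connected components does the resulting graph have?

1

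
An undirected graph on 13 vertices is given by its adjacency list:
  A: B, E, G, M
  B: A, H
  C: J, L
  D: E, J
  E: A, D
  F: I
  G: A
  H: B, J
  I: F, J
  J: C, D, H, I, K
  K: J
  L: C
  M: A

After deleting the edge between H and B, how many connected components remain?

H and B are still connected via H-J-D-E-A-B, so the component count stays at 1.

1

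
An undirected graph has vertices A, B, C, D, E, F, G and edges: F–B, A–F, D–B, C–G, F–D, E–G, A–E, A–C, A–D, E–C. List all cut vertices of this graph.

Removing A increases the component count from 1 to 2, so A is a cut vertex.
By contrast removing G leaves 1 component; it is not a cut vertex. No other vertex is a cut vertex either.

A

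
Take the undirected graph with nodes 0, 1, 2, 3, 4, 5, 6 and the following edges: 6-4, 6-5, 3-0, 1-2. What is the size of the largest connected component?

Starting from 1 we can reach 1, 2. That is one component of size 2.
Starting from 0 we can reach 0, 3. That is one component of size 2.
Starting from 4 we can reach 4, 5, 6. That is one component of size 3.
The largest has 3 vertices.

3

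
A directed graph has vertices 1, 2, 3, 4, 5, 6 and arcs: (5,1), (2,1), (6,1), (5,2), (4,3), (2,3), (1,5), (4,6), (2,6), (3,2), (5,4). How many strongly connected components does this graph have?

1

{1, 2, 3, 4, 5, 6} are all mutually reachable — one SCC of size 6.
That gives 1 strongly connected component.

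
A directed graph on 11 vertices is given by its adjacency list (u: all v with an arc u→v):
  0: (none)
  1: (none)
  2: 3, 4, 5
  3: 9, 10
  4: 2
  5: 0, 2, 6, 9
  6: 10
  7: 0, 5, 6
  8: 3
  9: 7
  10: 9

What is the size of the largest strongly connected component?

{2, 3, 4, 5, 6, 7, 9, 10} are all mutually reachable — one SCC of size 8.
{8} is an SCC by itself.
{0} is an SCC by itself.
{1} is an SCC by itself.
The largest has 8 vertices.

8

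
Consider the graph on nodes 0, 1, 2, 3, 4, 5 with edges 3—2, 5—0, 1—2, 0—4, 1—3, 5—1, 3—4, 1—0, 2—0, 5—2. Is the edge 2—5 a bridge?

No

After removing 2—5, the path 2-1-5 still connects them, so the edge is not a bridge.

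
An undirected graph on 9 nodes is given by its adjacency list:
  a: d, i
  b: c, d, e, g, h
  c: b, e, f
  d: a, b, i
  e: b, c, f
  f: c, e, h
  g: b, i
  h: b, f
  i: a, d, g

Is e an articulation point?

No

Deleting e leaves 1 component (was 1) (its neighbors b, c, f remain connected to each other), so e is not a cut vertex.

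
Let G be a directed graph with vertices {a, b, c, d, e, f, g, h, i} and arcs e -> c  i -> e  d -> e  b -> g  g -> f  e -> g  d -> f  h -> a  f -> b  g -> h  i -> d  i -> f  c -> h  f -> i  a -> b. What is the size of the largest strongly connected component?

{a, b, c, d, e, f, g, h, i} are all mutually reachable — one SCC of size 9.
The largest has 9 vertices.

9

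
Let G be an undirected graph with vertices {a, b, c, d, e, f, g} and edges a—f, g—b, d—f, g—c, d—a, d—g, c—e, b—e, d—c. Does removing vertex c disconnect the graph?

No

Deleting c leaves 1 component (was 1) (its neighbors d, e, g remain connected to each other), so c is not a cut vertex.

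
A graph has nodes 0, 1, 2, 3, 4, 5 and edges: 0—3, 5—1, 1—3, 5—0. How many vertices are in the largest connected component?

2 is isolated — a component by itself.
4 is isolated — a component by itself.
Starting from 0 we can reach 0, 1, 3, 5. That is one component of size 4.
The largest has 4 vertices.

4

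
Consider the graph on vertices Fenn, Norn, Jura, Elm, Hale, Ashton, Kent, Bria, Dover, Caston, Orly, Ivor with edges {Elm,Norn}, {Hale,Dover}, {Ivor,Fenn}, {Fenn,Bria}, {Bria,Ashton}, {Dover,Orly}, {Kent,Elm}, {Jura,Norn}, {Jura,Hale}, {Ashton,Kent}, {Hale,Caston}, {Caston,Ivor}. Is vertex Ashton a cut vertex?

Deleting Ashton leaves 1 component (was 1) (its neighbors Bria, Kent remain connected to each other), so Ashton is not a cut vertex.

No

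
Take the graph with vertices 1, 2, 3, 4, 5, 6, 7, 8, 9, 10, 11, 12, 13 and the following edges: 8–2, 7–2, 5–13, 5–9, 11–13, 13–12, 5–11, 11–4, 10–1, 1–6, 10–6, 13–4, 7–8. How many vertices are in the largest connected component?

3 is isolated — a component by itself.
Starting from 2 we can reach 2, 7, 8. That is one component of size 3.
Starting from 1 we can reach 1, 6, 10. That is one component of size 3.
Starting from 4 we can reach 4, 5, 9, 11, 12, 13. That is one component of size 6.
The largest has 6 vertices.

6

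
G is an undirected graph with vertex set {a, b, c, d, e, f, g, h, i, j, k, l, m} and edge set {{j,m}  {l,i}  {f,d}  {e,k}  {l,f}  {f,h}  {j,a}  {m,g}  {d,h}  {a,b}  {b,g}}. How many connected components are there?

4

c is isolated — a component by itself.
Starting from e we can reach e, k. That is one component of size 2.
Starting from a we can reach a, b, g, j, m. That is one component of size 5.
Starting from d we can reach d, f, h, i, l. That is one component of size 5.
Total: 4 components.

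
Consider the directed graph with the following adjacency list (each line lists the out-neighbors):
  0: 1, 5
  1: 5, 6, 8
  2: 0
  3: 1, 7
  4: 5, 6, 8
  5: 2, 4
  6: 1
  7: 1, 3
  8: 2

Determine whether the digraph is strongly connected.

No

There is no directed path from 2 to 3, so the graph is not strongly connected.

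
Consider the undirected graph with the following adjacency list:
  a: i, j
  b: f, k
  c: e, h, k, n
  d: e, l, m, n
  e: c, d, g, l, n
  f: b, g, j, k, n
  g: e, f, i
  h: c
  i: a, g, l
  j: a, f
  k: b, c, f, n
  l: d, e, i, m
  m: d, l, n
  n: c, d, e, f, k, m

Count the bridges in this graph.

The edges on the cycle d-n-f-g-i-l-d are not bridges since each lies on that cycle.
But removing c-h disconnects c from h — this is a bridge.

1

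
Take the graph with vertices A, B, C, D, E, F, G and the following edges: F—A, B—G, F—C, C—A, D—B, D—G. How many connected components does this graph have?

3

E is isolated — a component by itself.
Starting from A we can reach A, C, F. That is one component of size 3.
Starting from B we can reach B, D, G. That is one component of size 3.
Total: 3 components.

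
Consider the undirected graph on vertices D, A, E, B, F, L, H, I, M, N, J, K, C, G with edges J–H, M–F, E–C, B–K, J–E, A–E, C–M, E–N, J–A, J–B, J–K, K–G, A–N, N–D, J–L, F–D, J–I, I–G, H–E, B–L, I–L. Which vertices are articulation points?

Removing J increases the component count from 1 to 2, so J is a cut vertex.
By contrast removing I leaves 1 component; it is not a cut vertex. No other vertex is a cut vertex either.

J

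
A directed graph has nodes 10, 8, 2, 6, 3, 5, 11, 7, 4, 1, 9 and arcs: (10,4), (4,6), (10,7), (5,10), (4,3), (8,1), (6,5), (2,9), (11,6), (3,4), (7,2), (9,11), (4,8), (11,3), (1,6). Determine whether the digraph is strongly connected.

Yes

From 6 we can reach every vertex (1, 2, 3, 4, 5, 6, 7, 8, 9, 10, 11), and every vertex can reach 6 (1, 2, 3, 4, 5, 6, 7, 8, 9, 10, 11). So the whole graph is one strongly connected component.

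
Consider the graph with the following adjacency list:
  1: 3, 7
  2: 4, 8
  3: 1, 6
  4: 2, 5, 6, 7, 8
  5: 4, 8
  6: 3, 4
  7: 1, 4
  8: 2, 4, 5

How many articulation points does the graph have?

Removing 4 increases the component count from 1 to 2, so 4 is a cut vertex.
By contrast removing 2 leaves 1 component; it is not a cut vertex. No other vertex is a cut vertex either.

1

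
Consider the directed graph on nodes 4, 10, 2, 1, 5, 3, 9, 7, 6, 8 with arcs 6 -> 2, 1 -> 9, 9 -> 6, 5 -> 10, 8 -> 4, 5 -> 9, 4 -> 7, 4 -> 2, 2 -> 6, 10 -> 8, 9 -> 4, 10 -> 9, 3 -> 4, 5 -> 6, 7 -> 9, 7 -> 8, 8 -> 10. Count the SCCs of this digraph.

{4, 7, 8, 9, 10} are all mutually reachable — one SCC of size 5.
{2, 6} are all mutually reachable — one SCC of size 2.
{1} is an SCC by itself.
{3} is an SCC by itself.
{5} is an SCC by itself.
That gives 5 strongly connected components.

5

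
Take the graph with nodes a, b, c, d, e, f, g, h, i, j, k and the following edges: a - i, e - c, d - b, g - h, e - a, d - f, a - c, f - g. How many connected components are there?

j is isolated — a component by itself.
k is isolated — a component by itself.
Starting from a we can reach a, c, e, i. That is one component of size 4.
Starting from b we can reach b, d, f, g, h. That is one component of size 5.
Total: 4 components.

4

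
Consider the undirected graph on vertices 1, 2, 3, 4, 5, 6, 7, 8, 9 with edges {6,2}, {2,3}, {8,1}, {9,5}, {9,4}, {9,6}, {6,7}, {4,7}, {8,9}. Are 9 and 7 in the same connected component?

Yes

From 9 we can reach 1, 2, 3, 4, 5, 6, 7, 8, 9, which includes 7.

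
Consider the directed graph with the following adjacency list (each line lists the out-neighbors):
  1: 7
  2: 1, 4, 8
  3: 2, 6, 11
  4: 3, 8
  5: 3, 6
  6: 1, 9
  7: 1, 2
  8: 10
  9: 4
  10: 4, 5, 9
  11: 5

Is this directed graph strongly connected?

Yes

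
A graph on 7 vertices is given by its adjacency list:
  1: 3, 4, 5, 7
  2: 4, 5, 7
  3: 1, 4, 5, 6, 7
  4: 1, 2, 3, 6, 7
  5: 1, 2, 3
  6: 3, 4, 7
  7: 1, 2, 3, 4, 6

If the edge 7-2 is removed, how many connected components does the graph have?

7 and 2 are still connected via 7-4-2, so the component count stays at 1.

1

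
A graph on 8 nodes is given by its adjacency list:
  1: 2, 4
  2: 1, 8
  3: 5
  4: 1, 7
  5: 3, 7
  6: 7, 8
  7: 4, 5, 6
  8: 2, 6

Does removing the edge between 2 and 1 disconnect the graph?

No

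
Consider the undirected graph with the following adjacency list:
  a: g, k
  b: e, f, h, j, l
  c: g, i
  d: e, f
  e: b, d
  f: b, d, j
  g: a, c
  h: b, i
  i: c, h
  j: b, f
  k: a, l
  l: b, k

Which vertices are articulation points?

b

Removing b increases the component count from 1 to 2, so b is a cut vertex.
By contrast removing h leaves 1 component; it is not a cut vertex. No other vertex is a cut vertex either.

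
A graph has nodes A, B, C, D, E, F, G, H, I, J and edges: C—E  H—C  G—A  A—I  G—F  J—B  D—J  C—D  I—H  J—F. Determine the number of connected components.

1

Starting from A we can reach A, B, C, D, E, F, G, H, I, J. That is one component of size 10.
Total: 1 component.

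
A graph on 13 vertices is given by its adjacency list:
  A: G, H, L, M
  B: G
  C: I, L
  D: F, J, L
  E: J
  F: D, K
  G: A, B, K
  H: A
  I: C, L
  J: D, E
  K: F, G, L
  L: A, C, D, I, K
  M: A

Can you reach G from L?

Yes

From L we can reach A, B, C, D, E, F, G, H, I, J, K, L, M, which includes G.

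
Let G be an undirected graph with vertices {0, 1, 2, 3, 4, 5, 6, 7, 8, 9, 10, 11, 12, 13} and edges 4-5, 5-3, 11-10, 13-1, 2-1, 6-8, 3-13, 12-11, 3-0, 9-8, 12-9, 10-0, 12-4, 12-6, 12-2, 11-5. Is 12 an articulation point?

Yes

Deleting 12 raises the number of components from 2 to 3, so 12 is a cut vertex.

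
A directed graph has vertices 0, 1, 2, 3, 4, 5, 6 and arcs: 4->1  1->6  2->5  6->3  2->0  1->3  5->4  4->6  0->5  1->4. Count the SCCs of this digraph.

{1, 4} are all mutually reachable — one SCC of size 2.
{6} is an SCC by itself.
{2} is an SCC by itself.
{5} is an SCC by itself.
{0} is an SCC by itself.
(and 1 more singleton SCC)
That gives 6 strongly connected components.

6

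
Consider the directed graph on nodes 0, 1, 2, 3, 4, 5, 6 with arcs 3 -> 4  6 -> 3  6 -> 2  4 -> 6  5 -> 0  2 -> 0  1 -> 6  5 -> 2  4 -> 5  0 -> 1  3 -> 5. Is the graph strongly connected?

Yes

From 1 we can reach every vertex (0, 1, 2, 3, 4, 5, 6), and every vertex can reach 1 (0, 1, 2, 3, 4, 5, 6). So the whole graph is one strongly connected component.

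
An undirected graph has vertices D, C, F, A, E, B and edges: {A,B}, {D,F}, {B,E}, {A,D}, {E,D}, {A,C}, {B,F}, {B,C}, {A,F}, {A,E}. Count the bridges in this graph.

0

The edges on the cycle A-B-E-D-A are not bridges since each lies on that cycle.
Every edge lies on some cycle, so there are no bridges.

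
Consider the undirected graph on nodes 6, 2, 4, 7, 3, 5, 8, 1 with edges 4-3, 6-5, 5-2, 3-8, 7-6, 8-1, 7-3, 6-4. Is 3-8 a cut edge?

Yes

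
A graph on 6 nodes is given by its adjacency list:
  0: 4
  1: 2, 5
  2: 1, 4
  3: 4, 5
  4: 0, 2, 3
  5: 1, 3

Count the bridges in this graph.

1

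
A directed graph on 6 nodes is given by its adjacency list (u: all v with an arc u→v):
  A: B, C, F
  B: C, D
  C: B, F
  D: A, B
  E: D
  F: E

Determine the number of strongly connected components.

1

{A, B, C, D, E, F} are all mutually reachable — one SCC of size 6.
That gives 1 strongly connected component.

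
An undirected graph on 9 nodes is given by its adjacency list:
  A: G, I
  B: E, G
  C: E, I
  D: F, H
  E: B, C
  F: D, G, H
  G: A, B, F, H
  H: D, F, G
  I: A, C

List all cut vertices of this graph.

Removing G increases the component count from 1 to 2, so G is a cut vertex.
By contrast removing B leaves 1 component; it is not a cut vertex. No other vertex is a cut vertex either.

G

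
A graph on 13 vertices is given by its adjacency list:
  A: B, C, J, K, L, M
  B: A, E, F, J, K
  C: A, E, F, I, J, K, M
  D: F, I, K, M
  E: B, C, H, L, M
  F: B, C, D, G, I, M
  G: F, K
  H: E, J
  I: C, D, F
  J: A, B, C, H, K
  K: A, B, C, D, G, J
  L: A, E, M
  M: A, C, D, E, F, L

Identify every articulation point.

Removing C, for instance, still leaves 1 component. No single vertex removal increases the component count — the graph has no articulation points.

none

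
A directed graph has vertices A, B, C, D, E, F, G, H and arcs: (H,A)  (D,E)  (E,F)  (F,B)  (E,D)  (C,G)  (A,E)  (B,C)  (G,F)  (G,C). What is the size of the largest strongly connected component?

{B, C, F, G} are all mutually reachable — one SCC of size 4.
{D, E} are all mutually reachable — one SCC of size 2.
{A} is an SCC by itself.
{H} is an SCC by itself.
The largest has 4 vertices.

4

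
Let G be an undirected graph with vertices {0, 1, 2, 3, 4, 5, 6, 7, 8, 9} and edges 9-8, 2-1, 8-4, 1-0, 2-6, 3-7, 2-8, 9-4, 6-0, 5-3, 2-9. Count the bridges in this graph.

The edges on the cycle 2-1-0-6-2 are not bridges since each lies on that cycle.
But removing 3-7 disconnects 3 from 7; removing 3-5 disconnects 3 from 5 — these are bridges.
That makes 2 bridges.

2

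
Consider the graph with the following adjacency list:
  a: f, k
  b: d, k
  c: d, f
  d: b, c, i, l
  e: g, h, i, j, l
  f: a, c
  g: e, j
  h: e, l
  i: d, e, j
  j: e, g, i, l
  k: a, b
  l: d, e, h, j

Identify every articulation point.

d

Removing d increases the component count from 1 to 2, so d is a cut vertex.
By contrast removing g leaves 1 component; it is not a cut vertex. No other vertex is a cut vertex either.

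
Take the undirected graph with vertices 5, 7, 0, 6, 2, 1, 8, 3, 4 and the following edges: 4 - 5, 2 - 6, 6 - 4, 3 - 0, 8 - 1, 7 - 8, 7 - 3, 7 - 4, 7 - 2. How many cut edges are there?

The edges on the cycle 7-2-6-4-7 are not bridges since each lies on that cycle.
But removing 3 - 0 disconnects 3 from 0; removing 4 - 5 disconnects 4 from 5; removing 7 - 3 disconnects 7 from 3; removing 1 - 8 disconnects 1 from 8 — these are bridges.
In total 5 edges are bridges.

5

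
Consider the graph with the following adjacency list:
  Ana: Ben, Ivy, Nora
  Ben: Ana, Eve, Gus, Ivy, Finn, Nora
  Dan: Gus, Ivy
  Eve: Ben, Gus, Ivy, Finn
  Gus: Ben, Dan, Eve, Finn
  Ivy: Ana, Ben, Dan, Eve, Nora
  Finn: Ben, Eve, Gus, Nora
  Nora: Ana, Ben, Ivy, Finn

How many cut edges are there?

0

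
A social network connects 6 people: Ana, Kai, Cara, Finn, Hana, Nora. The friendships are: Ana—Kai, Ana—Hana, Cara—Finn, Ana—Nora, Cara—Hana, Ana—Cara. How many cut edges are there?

3

The edges on the cycle Ana-Cara-Hana-Ana are not bridges since each lies on that cycle.
But removing Cara—Finn disconnects Cara from Finn; removing Ana—Nora disconnects Ana from Nora; removing Ana—Kai disconnects Ana from Kai — these are bridges.
That makes 3 bridges.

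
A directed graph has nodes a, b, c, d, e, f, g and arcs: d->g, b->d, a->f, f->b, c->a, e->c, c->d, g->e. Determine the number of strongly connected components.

{a, b, c, d, e, f, g} are all mutually reachable — one SCC of size 7.
That gives 1 strongly connected component.

1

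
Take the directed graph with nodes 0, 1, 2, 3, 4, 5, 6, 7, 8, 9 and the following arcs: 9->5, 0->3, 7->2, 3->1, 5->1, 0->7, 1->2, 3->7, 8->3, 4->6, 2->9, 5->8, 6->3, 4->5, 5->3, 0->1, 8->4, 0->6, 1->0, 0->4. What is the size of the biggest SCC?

10

{0, 1, 2, 3, 4, 5, 6, 7, 8, 9} are all mutually reachable — one SCC of size 10.
The largest has 10 vertices.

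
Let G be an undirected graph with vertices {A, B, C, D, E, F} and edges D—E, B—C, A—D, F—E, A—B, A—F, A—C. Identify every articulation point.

Removing A increases the component count from 1 to 2, so A is a cut vertex.
By contrast removing D leaves 1 component; it is not a cut vertex. No other vertex is a cut vertex either.

A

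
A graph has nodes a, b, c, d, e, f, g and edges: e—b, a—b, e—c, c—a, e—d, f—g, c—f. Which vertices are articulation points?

c, e, f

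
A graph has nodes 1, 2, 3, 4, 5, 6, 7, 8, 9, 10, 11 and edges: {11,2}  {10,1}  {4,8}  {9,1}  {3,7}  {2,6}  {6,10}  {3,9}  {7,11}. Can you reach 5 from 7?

No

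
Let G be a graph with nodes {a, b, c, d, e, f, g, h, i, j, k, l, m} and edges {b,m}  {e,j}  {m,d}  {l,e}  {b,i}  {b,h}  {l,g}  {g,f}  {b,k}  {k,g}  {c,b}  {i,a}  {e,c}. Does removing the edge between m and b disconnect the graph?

Yes

Removing m—b leaves no path between m and b: the component count goes from 1 to 2. So it is a bridge.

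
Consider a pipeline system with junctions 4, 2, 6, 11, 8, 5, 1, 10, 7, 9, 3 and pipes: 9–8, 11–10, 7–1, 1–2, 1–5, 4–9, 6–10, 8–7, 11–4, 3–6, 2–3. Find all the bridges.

1-5

The edges on the cycle 11-4-9-8-7-1-2-3-6-10-11 are not bridges since each lies on that cycle.
But removing 5–1 disconnects 5 from 1 — this is a bridge.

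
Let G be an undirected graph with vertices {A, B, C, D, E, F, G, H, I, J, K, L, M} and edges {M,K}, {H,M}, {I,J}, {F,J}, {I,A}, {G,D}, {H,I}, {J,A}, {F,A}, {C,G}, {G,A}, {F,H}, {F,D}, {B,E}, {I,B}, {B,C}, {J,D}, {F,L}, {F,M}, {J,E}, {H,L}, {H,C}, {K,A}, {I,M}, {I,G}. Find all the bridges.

none

The edges on the cycle I-B-E-J-I are not bridges since each lies on that cycle.
Every edge lies on some cycle, so there are no bridges.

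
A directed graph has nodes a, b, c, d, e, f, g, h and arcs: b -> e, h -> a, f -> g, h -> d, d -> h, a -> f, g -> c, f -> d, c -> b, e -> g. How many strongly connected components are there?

2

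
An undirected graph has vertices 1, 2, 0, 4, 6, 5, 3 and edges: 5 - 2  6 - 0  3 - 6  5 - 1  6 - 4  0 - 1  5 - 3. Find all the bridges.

2-5, 4-6

The edges on the cycle 5-3-6-0-1-5 are not bridges since each lies on that cycle.
But removing 6 - 4 disconnects 6 from 4; removing 5 - 2 disconnects 5 from 2 — these are bridges.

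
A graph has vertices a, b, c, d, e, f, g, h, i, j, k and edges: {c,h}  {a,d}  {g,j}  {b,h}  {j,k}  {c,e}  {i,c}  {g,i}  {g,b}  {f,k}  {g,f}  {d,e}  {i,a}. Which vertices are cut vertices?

Removing g increases the component count from 1 to 2, so g is a cut vertex.
By contrast removing d leaves 1 component; it is not a cut vertex. No other vertex is a cut vertex either.

g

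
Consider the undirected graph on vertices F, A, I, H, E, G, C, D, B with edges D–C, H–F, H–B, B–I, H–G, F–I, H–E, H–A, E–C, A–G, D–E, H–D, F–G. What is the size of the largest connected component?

9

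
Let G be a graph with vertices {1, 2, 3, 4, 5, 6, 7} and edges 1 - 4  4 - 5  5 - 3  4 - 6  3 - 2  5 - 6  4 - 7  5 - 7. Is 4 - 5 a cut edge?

No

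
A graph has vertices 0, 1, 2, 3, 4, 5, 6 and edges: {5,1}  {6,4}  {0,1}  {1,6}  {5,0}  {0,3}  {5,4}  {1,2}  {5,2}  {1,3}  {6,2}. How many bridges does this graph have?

0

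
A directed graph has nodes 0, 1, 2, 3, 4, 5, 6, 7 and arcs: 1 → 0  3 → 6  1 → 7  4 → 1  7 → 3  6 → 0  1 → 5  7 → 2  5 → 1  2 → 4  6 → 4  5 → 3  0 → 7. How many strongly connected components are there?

1

{0, 1, 2, 3, 4, 5, 6, 7} are all mutually reachable — one SCC of size 8.
That gives 1 strongly connected component.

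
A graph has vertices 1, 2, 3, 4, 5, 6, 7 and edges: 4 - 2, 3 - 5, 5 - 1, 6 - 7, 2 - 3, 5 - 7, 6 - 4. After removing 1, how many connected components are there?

1

With 1 gone, the remaining components are: {2, 3, 4, 5, 6, 7}.
That is 1 component.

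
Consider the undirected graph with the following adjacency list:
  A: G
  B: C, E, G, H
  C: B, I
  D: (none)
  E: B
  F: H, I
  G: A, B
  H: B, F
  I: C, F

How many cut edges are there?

3

The edges on the cycle I-C-B-H-F-I are not bridges since each lies on that cycle.
But removing G-B disconnects G from B; removing A-G disconnects A from G; removing E-B disconnects E from B — these are bridges.
That makes 3 bridges.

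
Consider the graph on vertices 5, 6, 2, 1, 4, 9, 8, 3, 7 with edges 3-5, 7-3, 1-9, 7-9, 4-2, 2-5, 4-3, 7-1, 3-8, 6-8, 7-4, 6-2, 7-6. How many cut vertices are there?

Removing 7 increases the component count from 1 to 2, so 7 is a cut vertex.
By contrast removing 9 leaves 1 component; it is not a cut vertex. No other vertex is a cut vertex either.

1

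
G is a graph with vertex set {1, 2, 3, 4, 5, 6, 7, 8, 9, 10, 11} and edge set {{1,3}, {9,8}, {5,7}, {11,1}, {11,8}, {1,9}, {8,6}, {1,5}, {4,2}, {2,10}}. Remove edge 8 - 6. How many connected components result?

3

Before removal there are 2 components.
8 - 6 is a bridge — removing it separates 8's side from 6's side.
After removal: 3 components.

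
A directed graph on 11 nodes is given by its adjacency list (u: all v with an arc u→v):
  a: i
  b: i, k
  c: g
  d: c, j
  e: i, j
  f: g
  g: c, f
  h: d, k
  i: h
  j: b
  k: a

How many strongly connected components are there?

{a, b, d, h, i, j, k} are all mutually reachable — one SCC of size 7.
{c, f, g} are all mutually reachable — one SCC of size 3.
{e} is an SCC by itself.
That gives 3 strongly connected components.

3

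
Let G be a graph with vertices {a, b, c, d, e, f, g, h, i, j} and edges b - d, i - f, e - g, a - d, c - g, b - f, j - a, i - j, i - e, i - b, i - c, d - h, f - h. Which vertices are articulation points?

i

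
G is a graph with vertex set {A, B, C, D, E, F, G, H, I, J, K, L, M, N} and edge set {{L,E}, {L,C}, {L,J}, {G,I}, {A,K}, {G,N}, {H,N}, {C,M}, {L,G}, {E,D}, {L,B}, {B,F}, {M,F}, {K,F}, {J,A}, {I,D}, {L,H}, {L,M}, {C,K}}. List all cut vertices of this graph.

L

Removing L increases the component count from 1 to 2, so L is a cut vertex.
By contrast removing K leaves 1 component; it is not a cut vertex. No other vertex is a cut vertex either.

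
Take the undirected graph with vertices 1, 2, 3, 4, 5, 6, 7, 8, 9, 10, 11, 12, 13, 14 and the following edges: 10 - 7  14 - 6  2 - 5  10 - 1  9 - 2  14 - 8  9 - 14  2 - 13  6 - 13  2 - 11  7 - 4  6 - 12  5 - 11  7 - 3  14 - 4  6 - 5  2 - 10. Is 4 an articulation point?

Deleting 4 leaves 1 component (was 1) (its neighbors 7, 14 remain connected to each other), so 4 is not a cut vertex.

No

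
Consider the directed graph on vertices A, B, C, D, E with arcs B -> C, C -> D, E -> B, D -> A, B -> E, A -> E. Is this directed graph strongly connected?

Yes

From E we can reach every vertex (A, B, C, D, E), and every vertex can reach E (A, B, C, D, E). So the whole graph is one strongly connected component.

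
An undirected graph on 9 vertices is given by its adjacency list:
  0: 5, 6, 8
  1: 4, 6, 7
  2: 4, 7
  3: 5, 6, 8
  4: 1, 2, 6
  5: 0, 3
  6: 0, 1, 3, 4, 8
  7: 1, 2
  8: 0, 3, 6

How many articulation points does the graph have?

1

Removing 6 increases the component count from 1 to 2, so 6 is a cut vertex.
By contrast removing 1 leaves 1 component; it is not a cut vertex. No other vertex is a cut vertex either.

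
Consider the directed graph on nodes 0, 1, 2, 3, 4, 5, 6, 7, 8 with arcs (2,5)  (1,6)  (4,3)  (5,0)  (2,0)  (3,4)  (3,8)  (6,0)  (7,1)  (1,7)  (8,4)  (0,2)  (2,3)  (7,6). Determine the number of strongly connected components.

4

{0, 2, 5} are all mutually reachable — one SCC of size 3.
{3, 4, 8} are all mutually reachable — one SCC of size 3.
{1, 7} are all mutually reachable — one SCC of size 2.
{6} is an SCC by itself.
That gives 4 strongly connected components.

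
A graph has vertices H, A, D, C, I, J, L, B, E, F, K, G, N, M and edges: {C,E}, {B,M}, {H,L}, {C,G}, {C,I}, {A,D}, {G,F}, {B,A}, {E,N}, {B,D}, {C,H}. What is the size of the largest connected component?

8

K is isolated — a component by itself.
J is isolated — a component by itself.
Starting from A we can reach A, B, D, M. That is one component of size 4.
Starting from C we can reach C, E, F, G, H, I, L, N. That is one component of size 8.
The largest has 8 vertices.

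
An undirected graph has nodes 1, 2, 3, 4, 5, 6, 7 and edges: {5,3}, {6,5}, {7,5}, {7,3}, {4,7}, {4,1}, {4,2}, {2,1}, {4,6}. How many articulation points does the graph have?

Removing 4 increases the component count from 1 to 2, so 4 is a cut vertex.
By contrast removing 3 leaves 1 component; it is not a cut vertex. No other vertex is a cut vertex either.

1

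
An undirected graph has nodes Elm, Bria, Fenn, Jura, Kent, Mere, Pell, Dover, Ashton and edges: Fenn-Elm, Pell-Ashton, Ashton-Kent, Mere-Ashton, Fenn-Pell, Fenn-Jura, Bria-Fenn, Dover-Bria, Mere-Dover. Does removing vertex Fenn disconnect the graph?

Yes

Deleting Fenn raises the number of components from 1 to 3, so Fenn is a cut vertex.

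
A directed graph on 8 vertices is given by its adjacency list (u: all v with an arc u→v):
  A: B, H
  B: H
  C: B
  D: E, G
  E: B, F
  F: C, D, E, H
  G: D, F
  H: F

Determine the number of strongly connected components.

{B, C, D, E, F, G, H} are all mutually reachable — one SCC of size 7.
{A} is an SCC by itself.
That gives 2 strongly connected components.

2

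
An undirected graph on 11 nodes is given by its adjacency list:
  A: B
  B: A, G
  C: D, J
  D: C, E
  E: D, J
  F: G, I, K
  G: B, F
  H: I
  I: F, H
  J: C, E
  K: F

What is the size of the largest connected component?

7

Starting from C we can reach C, D, E, J. That is one component of size 4.
Starting from A we can reach A, B, F, G, H, I, K. That is one component of size 7.
The largest has 7 vertices.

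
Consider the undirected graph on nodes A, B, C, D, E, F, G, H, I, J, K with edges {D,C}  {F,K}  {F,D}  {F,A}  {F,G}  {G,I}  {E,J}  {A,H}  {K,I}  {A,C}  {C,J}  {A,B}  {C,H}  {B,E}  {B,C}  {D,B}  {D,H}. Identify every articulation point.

F

Removing F increases the component count from 1 to 2, so F is a cut vertex.
By contrast removing H leaves 1 component; it is not a cut vertex. No other vertex is a cut vertex either.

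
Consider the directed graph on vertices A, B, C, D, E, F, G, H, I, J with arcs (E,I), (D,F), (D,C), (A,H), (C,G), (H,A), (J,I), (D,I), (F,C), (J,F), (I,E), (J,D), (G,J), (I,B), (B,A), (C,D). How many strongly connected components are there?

{C, D, F, G, J} are all mutually reachable — one SCC of size 5.
{E, I} are all mutually reachable — one SCC of size 2.
{A, H} are all mutually reachable — one SCC of size 2.
{B} is an SCC by itself.
That gives 4 strongly connected components.

4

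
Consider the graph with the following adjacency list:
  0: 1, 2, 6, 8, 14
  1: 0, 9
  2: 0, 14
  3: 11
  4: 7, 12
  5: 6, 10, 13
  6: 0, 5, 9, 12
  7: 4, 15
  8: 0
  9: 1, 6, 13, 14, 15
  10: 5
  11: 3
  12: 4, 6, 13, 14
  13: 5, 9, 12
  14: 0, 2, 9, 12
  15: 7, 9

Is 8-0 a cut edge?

Removing 8-0 leaves no path between 8 and 0: the component count goes from 2 to 3. So it is a bridge.

Yes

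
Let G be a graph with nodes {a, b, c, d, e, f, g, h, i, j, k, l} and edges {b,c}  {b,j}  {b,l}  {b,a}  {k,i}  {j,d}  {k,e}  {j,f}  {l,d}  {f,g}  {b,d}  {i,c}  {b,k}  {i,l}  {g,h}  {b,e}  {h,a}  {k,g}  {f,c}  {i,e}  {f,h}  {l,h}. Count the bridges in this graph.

0

The edges on the cycle k-i-e-k are not bridges since each lies on that cycle.
Every edge lies on some cycle, so there are no bridges.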